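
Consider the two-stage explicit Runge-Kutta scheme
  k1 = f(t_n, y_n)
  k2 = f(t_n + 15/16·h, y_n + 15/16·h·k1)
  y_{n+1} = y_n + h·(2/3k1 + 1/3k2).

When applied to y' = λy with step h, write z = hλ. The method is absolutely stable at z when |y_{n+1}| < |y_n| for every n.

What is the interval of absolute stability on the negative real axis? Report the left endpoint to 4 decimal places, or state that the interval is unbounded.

(-3.2000, 0).

Set f=λy, z=hλ:
  k1=λy_n ⇒ h·k1=z·y_n;  k2=λ(1+15/16z)y_n ⇒ h·k2=z(1+15/16z)y_n
  y_{n+1}/y_n = 1 + 2/3z + 1/3z(1+15/16z) = 1 + z + 5/16z²
  ⇒ R(z) = 1 + z + 5/16z².

Find x<0 with |R(x)|<1.
x=-0.54: |R|=0.5511
R=1: x+5/16x²=0 ⇒ x=−16/5=-3.2000; min R=1−1/(4·5/16)=0.2000>−1
Confirm numerically:
  x=-2.173: |R|=0.30260 <1
  x=-2.126: |R|=0.28646 <1
  x=-1.810: |R|=0.21378 <1
  x=-1.760: |R|=0.20800 <1
  x=-3.472: |R|=1.29512 >1
  x=-3.383: |R|=1.19347 >1
Interval (-3.2000, 0).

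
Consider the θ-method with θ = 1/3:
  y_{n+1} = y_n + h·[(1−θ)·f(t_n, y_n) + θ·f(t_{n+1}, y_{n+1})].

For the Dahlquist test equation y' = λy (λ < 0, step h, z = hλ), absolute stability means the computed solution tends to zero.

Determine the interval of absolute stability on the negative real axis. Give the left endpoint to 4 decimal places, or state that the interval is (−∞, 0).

Test eqn y'=λy, z=hλ:
  y_{n+1} = y_n + z·[2/3·y_n + 1/3·y_{n+1}] ⇒ (1 − 1/3z)y_{n+1} = (1 + 2/3z)y_n
  so R(z) = (1 + 2/3z)/(1 − 1/3z).

Boundary: |R(x)|=1, x<0.
x=-0.42: |R|=0.6316
R=−1: 1+2/3x = −1+1/3x ⇒ -1/3x=2 ⇒ x=2/(-1/3)=-6.0000
Confirm numerically:
  x=-5.792: |R|=0.97634 <1
  x=-5.103: |R|=0.88930 <1
  x=-4.028: |R|=0.71941 <1
  x=-3.981: |R|=0.71079 <1
  x=-6.118: |R|=1.01294 >1
  x=-6.020: |R|=1.00222 >1
Stable set (-6.0000, 0).

(-6.0000, 0).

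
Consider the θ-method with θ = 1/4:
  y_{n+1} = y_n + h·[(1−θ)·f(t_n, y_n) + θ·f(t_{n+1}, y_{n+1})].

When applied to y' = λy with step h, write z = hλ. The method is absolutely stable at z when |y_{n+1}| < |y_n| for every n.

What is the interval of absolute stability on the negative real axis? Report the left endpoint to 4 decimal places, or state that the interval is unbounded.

z∈(-4.0000,0).

Set f=λy, z=hλ:
  y_{n+1} = y_n + z·[3/4·y_n + 1/4·y_{n+1}] ⇒ (1 − 1/4z)y_{n+1} = (1 + 3/4z)y_n
  ⇒ R(z) = (1 + 3/4z)/(1 − 1/4z).

Boundary: |R(x)|=1, x<0.
x=-0.97: |R|=0.2193
R=−1: 1+3/4x = −1+1/4x ⇒ -1/2x=2 ⇒ x=2/(-1/2)=-4.0000
Confirm numerically:
  x=-3.380: |R|=0.83198 <1
  x=-3.342: |R|=0.82076 <1
  x=-2.826: |R|=0.65602 <1
  x=-2.409: |R|=0.50351 <1
  x=-4.371: |R|=1.08864 >1
  x=-4.331: |R|=1.07946 >1
  x=-4.032: |R|=1.00797 >1
Stable set (-4.0000, 0).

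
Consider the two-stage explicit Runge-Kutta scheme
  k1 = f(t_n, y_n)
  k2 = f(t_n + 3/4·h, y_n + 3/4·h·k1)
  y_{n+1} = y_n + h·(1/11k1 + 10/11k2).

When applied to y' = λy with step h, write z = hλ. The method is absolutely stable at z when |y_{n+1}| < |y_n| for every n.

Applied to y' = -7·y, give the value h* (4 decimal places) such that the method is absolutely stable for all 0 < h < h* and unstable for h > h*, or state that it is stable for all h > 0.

Set f=λy, z=hλ:
  k1=λy_n ⇒ h·k1=z·y_n;  k2=λ(1+3/4z)y_n ⇒ h·k2=z(1+3/4z)y_n
  y_{n+1}/y_n = 1 + 1/11z + 10/11z(1+3/4z) = 1 + z + 15/22z²
  so R(z) = 1 + z + 15/22z².

Solve |R(x)|<1 on ℝ⁻.
x=-0.91: |R|=0.6546
R=1: x+15/22x²=0 ⇒ x=−22/15=-1.4667; min R=1−1/(4·15/22)=0.6333>−1
Confirm numerically:
  x=-1.102: |R|=0.72600 <1
  x=-1.034: |R|=0.69497 <1
  x=-0.975: |R|=0.67315 <1
  x=-0.645: |R|=0.63865 <1
  x=-1.841: |R|=1.46987 >1
  x=-1.763: |R|=1.35621 >1
Stable set (-1.4667, 0).

(-1.4667,0); λ=-7 ⇒ h* = (22/15)/7 = 0.2095.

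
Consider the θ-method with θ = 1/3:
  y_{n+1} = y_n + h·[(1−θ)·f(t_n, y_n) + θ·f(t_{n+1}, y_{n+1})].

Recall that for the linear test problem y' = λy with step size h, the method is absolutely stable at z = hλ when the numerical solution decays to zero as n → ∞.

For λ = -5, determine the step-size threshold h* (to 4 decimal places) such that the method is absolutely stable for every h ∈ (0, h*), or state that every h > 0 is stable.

(-6.0000,0); λ=-5 ⇒ h* = (6)/5 = 1.2000.

On y'=λy, z=hλ:
  y_{n+1} = y_n + z·[2/3·y_n + 1/3·y_{n+1}] ⇒ (1 − 1/3z)y_{n+1} = (1 + 2/3z)y_n
  Hence R(z) = (1 + 2/3z)/(1 − 1/3z).

Solve |R(x)|<1 on ℝ⁻.
x=-1.23: |R|=0.1277
R=−1: 1+2/3x = −1+1/3x ⇒ -1/3x=2 ⇒ x=2/(-1/3)=-6.0000
Confirm numerically:
  x=-5.366: |R|=0.92422 <1
  x=-4.309: |R|=0.76864 <1
  x=-4.146: |R|=0.74055 <1
  x=-6.461: |R|=1.04873 >1
  x=-6.279: |R|=1.03007 >1
  x=-6.037: |R|=1.00409 >1
So |R|<1 on (-6.0000, 0).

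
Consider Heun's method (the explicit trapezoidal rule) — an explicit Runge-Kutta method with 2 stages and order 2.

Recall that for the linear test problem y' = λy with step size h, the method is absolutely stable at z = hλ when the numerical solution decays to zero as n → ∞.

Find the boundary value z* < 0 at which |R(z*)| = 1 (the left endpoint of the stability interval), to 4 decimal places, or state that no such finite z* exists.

Set f=λy, z=hλ:
  order 2, 2-stage ⇒ R(z)=1+z+z^2/2
  (e.g. R(-0.78)=0.52420, |R|=0.52420)

Find x<0 with |R(x)|<1.
x=-0.78: |R|=0.5242
|R(-2.16)|=1.1728 |R(-0.86)|=0.5098 |R(-0.78)|=0.5242
Bisect:
  x_lo=-2.3709 |R|=1.4397  x_hi=-0.3341 |R|=0.7217
  mid=-1.35247 |R|=0.56212 →hi
  mid=-1.86168 |R|=0.87124 →hi
  mid=-2.11628 |R|=1.12304 →lo
  mid=-1.98898 |R|=0.98904 →hi
  mid=-2.05263 |R|=1.05402 →lo
  mid=-2.02081 |R|=1.02102 →lo
  mid=-2.00489 |R|=1.00490 →lo
  mid=-1.99694 |R|=0.99694 →hi
  ...
  [-2.00004,-1.99992] ⇒ x*=-2.0000
Stable set (-2.0000, 0).

z* = -2.0000.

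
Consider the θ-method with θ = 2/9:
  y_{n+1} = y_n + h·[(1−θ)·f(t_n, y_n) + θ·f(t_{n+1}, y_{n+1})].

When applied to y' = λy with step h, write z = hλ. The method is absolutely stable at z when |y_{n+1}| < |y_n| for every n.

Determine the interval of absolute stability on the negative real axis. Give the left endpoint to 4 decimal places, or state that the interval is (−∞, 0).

On y'=λy, z=hλ:
  y_{n+1} = y_n + z·[7/9·y_n + 2/9·y_{n+1}] ⇒ (1 − 2/9z)y_{n+1} = (1 + 7/9z)y_n
  Hence R(z) = (1 + 7/9z)/(1 − 2/9z).

Solve |R(x)|<1 on ℝ⁻.
x=-1.14: |R|=0.0904
R=−1: 1+7/9x = −1+2/9x ⇒ -5/9x=2 ⇒ x=2/(-5/9)=-3.6000
Confirm numerically:
  x=-2.486: |R|=0.60135 <1
  x=-2.241: |R|=0.49599 <1
  x=-2.229: |R|=0.49064 <1
  x=-1.645: |R|=0.20464 <1
  x=-3.840: |R|=1.07194 >1
  x=-3.686: |R|=1.02626 >1
Stable set (-3.6000, 0).

z∈(-3.6000,0).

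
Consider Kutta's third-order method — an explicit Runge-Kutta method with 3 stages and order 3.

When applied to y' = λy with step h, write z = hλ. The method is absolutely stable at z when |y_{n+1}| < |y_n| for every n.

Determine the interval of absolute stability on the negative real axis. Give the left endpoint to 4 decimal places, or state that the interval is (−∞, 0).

z∈(-2.5127,0).

Test eqn y'=λy, z=hλ:
  order 3, 3-stage ⇒ R(z)=1+z+z^2/2+z^3/6
  (e.g. R(-1.36)=0.14556, |R|=0.14556)

Solve |R(x)|<1 on ℝ⁻.
x=-1.36: |R|=0.1456
|R(-2.15)|=0.4951 |R(-1.44)|=0.0991 |R(-1.32)|=0.1679
Bisect:
  x_lo=-3.3855 |R|=3.1218  x_hi=-0.2845 |R|=0.7521
  mid=-1.83500 |R|=0.18120 →hi
  mid=-2.61023 |R|=1.16763 →lo
  mid=-2.22262 |R|=0.58257 →hi
  mid=-2.41643 |R|=0.84850 →hi
  mid=-2.51333 |R|=1.00096 →lo
  mid=-2.46488 |R|=0.92301 →hi
  mid=-2.48910 |R|=0.96155 →hi
  mid=-2.50122 |R|=0.98114 →hi
  mid=-2.50727 |R|=0.99103 →hi
  ...
  [-2.51276,-2.51257] ⇒ x*=-2.5127
Stable set (-2.5127, 0).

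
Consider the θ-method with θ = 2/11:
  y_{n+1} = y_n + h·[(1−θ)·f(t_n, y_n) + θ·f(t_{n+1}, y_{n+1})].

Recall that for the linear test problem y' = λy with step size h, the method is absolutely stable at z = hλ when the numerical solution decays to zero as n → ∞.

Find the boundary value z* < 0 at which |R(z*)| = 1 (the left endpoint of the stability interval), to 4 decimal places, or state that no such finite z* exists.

z* = -3.1429.

With y'=λy (z=hλ):
  y_{n+1} = y_n + z·[9/11·y_n + 2/11·y_{n+1}] ⇒ (1 − 2/11z)y_{n+1} = (1 + 9/11z)y_n
  Hence R(z) = (1 + 9/11z)/(1 − 2/11z).

Boundary: |R(x)|=1, x<0.
x=-0.31: |R|=0.7065
R=−1: 1+9/11x = −1+2/11x ⇒ -7/11x=2 ⇒ x=2/(-7/11)=-3.1429
Confirm numerically:
  x=-3.067: |R|=0.96901 <1
  x=-2.994: |R|=0.93866 <1
  x=-2.311: |R|=0.62726 <1
  x=-1.616: |R|=0.24902 <1
  x=-3.683: |R|=1.20587 >1
  x=-3.346: |R|=1.08038 >1
So |R|<1 on (-3.1429, 0).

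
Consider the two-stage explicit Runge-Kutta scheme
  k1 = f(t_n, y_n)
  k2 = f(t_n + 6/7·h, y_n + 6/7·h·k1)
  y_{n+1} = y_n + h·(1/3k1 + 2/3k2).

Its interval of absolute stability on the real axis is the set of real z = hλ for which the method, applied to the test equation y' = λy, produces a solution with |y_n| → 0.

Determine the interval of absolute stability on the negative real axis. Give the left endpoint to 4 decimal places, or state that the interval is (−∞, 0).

Set f=λy, z=hλ:
  k1=λy_n ⇒ h·k1=z·y_n;  k2=λ(1+6/7z)y_n ⇒ h·k2=z(1+6/7z)y_n
  y_{n+1}/y_n = 1 + 1/3z + 2/3z(1+6/7z) = 1 + z + 4/7z²
  ⇒ R(z) = 1 + z + 4/7z².

Boundary: |R(x)|=1, x<0.
x=-1.32: |R|=0.6757
R=1: x+4/7x²=0 ⇒ x=−7/4=-1.7500; min R=1−1/(4·4/7)=0.5625>−1
Confirm numerically:
  x=-1.659: |R|=0.91373 <1
  x=-1.504: |R|=0.78858 <1
  x=-1.387: |R|=0.71230 <1
  x=-1.235: |R|=0.63656 <1
  x=-1.968: |R|=1.24516 >1
  x=-1.962: |R|=1.23768 >1
  x=-1.812: |R|=1.06420 >1
Stable set (-1.7500, 0).

(-1.7500, 0).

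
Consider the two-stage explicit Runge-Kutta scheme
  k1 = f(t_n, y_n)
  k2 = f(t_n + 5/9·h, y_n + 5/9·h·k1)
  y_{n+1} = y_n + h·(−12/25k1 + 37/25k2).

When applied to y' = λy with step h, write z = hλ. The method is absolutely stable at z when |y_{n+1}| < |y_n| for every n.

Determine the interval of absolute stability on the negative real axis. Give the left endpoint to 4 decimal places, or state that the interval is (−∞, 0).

z∈(-1.2162,0).

Test eqn y'=λy, z=hλ:
  k1=λy_n ⇒ h·k1=z·y_n;  k2=λ(1+5/9z)y_n ⇒ h·k2=z(1+5/9z)y_n
  y_{n+1}/y_n = 1 − 12/25z + 37/25z(1+5/9z) = 1 + z + 37/45z²
  R(z) = 1 + z + 37/45z².

Find x<0 with |R(x)|<1.
x=-1.09: |R|=0.8869
R=1: x+37/45x²=0 ⇒ x=−45/37=-1.2162; min R=1−1/(4·37/45)=0.6959>−1
Confirm numerically:
  x=-1.054: |R|=0.85942 <1
  x=-1.052: |R|=0.85796 <1
  x=-0.825: |R|=0.73462 <1
  x=-0.780: |R|=0.72024 <1
  x=-1.763: |R|=1.79261 >1
  x=-1.567: |R|=1.45196 >1
Interval (-1.2162, 0).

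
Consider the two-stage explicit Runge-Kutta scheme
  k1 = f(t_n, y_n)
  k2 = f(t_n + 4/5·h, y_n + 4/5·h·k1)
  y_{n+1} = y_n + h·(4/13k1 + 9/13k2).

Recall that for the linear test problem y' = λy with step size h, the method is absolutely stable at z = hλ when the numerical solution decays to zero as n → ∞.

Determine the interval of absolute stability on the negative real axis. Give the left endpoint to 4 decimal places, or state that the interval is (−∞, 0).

z∈(-1.8056,0).

On y'=λy, z=hλ:
  k1=λy_n ⇒ h·k1=z·y_n;  k2=λ(1+4/5z)y_n ⇒ h·k2=z(1+4/5z)y_n
  y_{n+1}/y_n = 1 + 4/13z + 9/13z(1+4/5z) = 1 + z + 36/65z²
  Hence R(z) = 1 + z + 36/65z².

Boundary: |R(x)|=1, x<0.
x=-0.39: |R|=0.6942
R=1: x+36/65x²=0 ⇒ x=−65/36=-1.8056; min R=1−1/(4·36/65)=0.5486>−1
Confirm numerically:
  x=-1.681: |R|=0.88404 <1
  x=-1.287: |R|=0.63037 <1
  x=-1.259: |R|=0.61889 <1
  x=-1.232: |R|=0.60864 <1
  x=-2.276: |R|=1.59302 >1
  x=-2.109: |R|=1.35444 >1
  x=-1.990: |R|=1.20329 >1
So |R|<1 on (-1.8056, 0).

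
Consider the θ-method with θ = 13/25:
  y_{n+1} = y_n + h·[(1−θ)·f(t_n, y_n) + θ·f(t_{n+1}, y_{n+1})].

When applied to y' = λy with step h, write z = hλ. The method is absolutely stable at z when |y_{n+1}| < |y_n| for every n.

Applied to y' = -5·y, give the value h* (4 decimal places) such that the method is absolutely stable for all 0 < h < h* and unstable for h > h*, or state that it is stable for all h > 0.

unbounded; (−∞, 0). Any h>0 works for λ=-5.

Test eqn y'=λy, z=hλ:
  y_{n+1} = y_n + z·[12/25·y_n + 13/25·y_{n+1}] ⇒ (1 − 13/25z)y_{n+1} = (1 + 12/25z)y_n
  ⇒ R(z) = (1 + 12/25z)/(1 − 13/25z).

Need |R(x)|<1, x<0.
x=-0.94: |R|=0.3686
x=-2: |R|=0.0196
x=-10: |R|=0.6129
x=-100: |R|=0.8868
θ=13/25≥1/2 ⇒ |1+12/25x|<|1−13/25x| ∀x<0 ⇒ unbounded interval.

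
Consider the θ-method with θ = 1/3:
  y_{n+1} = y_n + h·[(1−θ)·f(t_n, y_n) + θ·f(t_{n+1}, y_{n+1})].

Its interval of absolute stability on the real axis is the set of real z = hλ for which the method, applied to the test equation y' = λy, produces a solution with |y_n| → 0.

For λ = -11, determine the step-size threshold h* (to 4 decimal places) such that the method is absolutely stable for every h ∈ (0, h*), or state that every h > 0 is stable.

(-6.0000,0); λ=-11 ⇒ h* = (6)/11 = 0.5455.

On y'=λy, z=hλ:
  y_{n+1} = y_n + z·[2/3·y_n + 1/3·y_{n+1}] ⇒ (1 − 1/3z)y_{n+1} = (1 + 2/3z)y_n
  Hence R(z) = (1 + 2/3z)/(1 − 1/3z).

Need |R(x)|<1, x<0.
x=-1.7: |R|=0.0851
R=−1: 1+2/3x = −1+1/3x ⇒ -1/3x=2 ⇒ x=2/(-1/3)=-6.0000
Confirm numerically:
  x=-5.845: |R|=0.98248 <1
  x=-3.613: |R|=0.63904 <1
  x=-3.453: |R|=0.60530 <1
  x=-6.518: |R|=1.05442 >1
  x=-6.517: |R|=1.05432 >1
  x=-6.335: |R|=1.03589 >1
Interval (-6.0000, 0).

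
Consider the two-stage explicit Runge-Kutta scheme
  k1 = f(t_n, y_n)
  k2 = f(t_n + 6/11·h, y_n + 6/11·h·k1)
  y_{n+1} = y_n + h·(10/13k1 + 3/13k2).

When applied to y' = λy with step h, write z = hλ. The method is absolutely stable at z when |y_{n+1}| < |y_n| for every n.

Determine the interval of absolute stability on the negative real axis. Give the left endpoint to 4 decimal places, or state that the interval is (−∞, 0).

On y'=λy, z=hλ:
  k1=λy_n ⇒ h·k1=z·y_n;  k2=λ(1+6/11z)y_n ⇒ h·k2=z(1+6/11z)y_n
  y_{n+1}/y_n = 1 + 10/13z + 3/13z(1+6/11z) = 1 + z + 18/143z²
  ⇒ R(z) = 1 + z + 18/143z².

Find x<0 with |R(x)|<1.
x=-0.38: |R|=0.6382
R=1: x+18/143x²=0 ⇒ x=−143/18=-7.9444; min R=1−1/(4·18/143)=-0.9861>−1
Confirm numerically:
  x=-7.295: |R|=0.40365 <1
  x=-6.779: |R|=0.00553 <1
  x=-5.019: |R|=0.84819 <1
  x=-8.339: |R|=1.41415 >1
  x=-8.127: |R|=1.18675 >1
So |R|<1 on (-7.9444, 0).

z∈(-7.9444,0).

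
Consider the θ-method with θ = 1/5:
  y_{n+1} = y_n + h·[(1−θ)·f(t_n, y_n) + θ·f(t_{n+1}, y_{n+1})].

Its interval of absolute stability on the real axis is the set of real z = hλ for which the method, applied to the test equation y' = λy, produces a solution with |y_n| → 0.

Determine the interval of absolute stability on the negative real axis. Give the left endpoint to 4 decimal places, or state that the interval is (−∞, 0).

(-3.3333, 0).

With y'=λy (z=hλ):
  y_{n+1} = y_n + z·[4/5·y_n + 1/5·y_{n+1}] ⇒ (1 − 1/5z)y_{n+1} = (1 + 4/5z)y_n
  R(z) = (1 + 4/5z)/(1 − 1/5z).

Boundary: |R(x)|=1, x<0.
x=-1.2: |R|=0.0323
R=−1: 1+4/5x = −1+1/5x ⇒ -3/5x=2 ⇒ x=2/(-3/5)=-3.3333
Confirm numerically:
  x=-1.934: |R|=0.39458 <1
  x=-1.808: |R|=0.32785 <1
  x=-1.592: |R|=0.20752 <1
  x=-3.710: |R|=1.12974 >1
  x=-3.609: |R|=1.09606 >1
  x=-3.440: |R|=1.03791 >1
Interval (-3.3333, 0).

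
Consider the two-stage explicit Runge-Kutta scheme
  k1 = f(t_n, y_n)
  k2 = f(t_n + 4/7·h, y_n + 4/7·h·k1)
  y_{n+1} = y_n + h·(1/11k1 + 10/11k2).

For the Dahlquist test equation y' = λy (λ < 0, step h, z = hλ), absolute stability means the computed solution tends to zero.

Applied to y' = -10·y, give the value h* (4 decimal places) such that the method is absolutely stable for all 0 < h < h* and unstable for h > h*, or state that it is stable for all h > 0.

(-1.9250,0); λ=-10 ⇒ h* = (77/40)/10 = 0.1925.

Set f=λy, z=hλ:
  k1=λy_n ⇒ h·k1=z·y_n;  k2=λ(1+4/7z)y_n ⇒ h·k2=z(1+4/7z)y_n
  y_{n+1}/y_n = 1 + 1/11z + 10/11z(1+4/7z) = 1 + z + 40/77z²
  Hence R(z) = 1 + z + 40/77z².

Find x<0 with |R(x)|<1.
x=-0.85: |R|=0.5253
R=1: x+40/77x²=0 ⇒ x=−77/40=-1.9250; min R=1−1/(4·40/77)=0.5188>−1
Confirm numerically:
  x=-1.376: |R|=0.60757 <1
  x=-1.265: |R|=0.56629 <1
  x=-0.864: |R|=0.52379 <1
  x=-2.377: |R|=1.55813 >1
  x=-2.311: |R|=1.46340 >1
Stable set (-1.9250, 0).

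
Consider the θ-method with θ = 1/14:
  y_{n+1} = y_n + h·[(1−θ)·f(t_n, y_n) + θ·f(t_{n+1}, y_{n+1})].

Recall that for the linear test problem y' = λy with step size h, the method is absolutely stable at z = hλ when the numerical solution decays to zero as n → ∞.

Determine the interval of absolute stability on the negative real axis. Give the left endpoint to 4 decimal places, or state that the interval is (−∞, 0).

On y'=λy, z=hλ:
  y_{n+1} = y_n + z·[13/14·y_n + 1/14·y_{n+1}] ⇒ (1 − 1/14z)y_{n+1} = (1 + 13/14z)y_n
  ⇒ R(z) = (1 + 13/14z)/(1 − 1/14z).

Need |R(x)|<1, x<0.
x=-0.98: |R|=0.0841
R=−1: 1+13/14x = −1+1/14x ⇒ -6/7x=2 ⇒ x=2/(-6/7)=-2.3333
Confirm numerically:
  x=-1.899: |R|=0.67218 <1
  x=-1.692: |R|=0.50956 <1
  x=-0.967: |R|=0.09548 <1
  x=-2.869: |R|=1.38105 >1
  x=-2.803: |R|=1.33542 >1
  x=-2.356: |R|=1.01663 >1
Interval (-2.3333, 0).

(-2.3333, 0).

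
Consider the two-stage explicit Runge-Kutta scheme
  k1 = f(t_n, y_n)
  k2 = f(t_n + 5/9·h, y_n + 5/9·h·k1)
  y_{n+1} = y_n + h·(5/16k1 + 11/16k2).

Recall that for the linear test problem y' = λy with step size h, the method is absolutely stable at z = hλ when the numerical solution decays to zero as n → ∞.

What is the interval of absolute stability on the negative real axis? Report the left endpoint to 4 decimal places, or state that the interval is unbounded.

z∈(-2.6182,0).

On y'=λy, z=hλ:
  k1=λy_n ⇒ h·k1=z·y_n;  k2=λ(1+5/9z)y_n ⇒ h·k2=z(1+5/9z)y_n
  y_{n+1}/y_n = 1 + 5/16z + 11/16z(1+5/9z) = 1 + z + 55/144z²
  so R(z) = 1 + z + 55/144z².

Need |R(x)|<1, x<0.
x=-1.54: |R|=0.3658
R=1: x+55/144x²=0 ⇒ x=−144/55=-2.6182; min R=1−1/(4·55/144)=0.3455>−1
Confirm numerically:
  x=-2.046: |R|=0.55286 <1
  x=-1.374: |R|=0.34706 <1
  x=-1.361: |R|=0.34648 <1
  x=-1.261: |R|=0.34634 <1
  x=-3.078: |R|=1.54057 >1
  x=-2.644: |R|=1.02607 >1
Interval (-2.6182, 0).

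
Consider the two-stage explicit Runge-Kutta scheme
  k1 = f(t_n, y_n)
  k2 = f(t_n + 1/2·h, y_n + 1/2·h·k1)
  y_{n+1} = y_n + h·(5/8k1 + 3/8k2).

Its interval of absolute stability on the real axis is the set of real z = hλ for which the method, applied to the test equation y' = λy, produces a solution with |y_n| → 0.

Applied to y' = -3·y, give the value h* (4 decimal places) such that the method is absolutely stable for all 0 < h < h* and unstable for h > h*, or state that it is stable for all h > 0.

(-5.3333,0); λ=-3 ⇒ h* = (16/3)/3 = 1.7778.

Test eqn y'=λy, z=hλ:
  k1=λy_n ⇒ h·k1=z·y_n;  k2=λ(1+1/2z)y_n ⇒ h·k2=z(1+1/2z)y_n
  y_{n+1}/y_n = 1 + 5/8z + 3/8z(1+1/2z) = 1 + z + 3/16z²
  ⇒ R(z) = 1 + z + 3/16z².

Solve |R(x)|<1 on ℝ⁻.
x=-1.38: |R|=0.0229
R=1: x+3/16x²=0 ⇒ x=−16/3=-5.3333; min R=1−1/(4·3/16)=-0.3333>−1
Confirm numerically:
  x=-4.048: |R|=0.02443 <1
  x=-3.747: |R|=0.11450 <1
  x=-2.497: |R|=0.32794 <1
  x=-5.705: |R|=1.39757 >1
  x=-5.676: |R|=1.36468 >1
  x=-5.593: |R|=1.27231 >1
Interval (-5.3333, 0).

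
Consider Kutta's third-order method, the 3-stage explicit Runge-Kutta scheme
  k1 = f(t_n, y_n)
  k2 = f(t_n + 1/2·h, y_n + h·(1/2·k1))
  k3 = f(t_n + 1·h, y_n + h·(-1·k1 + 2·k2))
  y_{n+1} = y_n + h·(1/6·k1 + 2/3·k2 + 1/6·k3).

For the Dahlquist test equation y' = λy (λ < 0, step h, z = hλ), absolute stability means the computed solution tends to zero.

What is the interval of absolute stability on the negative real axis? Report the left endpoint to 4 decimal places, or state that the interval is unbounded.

z∈(-2.5127,0).

Set f=λy, z=hλ:
  order 3, 3-stage ⇒ R(z)=1+z+z^2/2+z^3/6
  (e.g. R(-1.08)=0.29325, |R|=0.29325)

Solve |R(x)|<1 on ℝ⁻.
x=-1.08: |R|=0.2932
|R(-2.71)|=1.3550 |R(-1.86)|=0.2027 |R(-1.81)|=0.1602
Bisect:
  x_lo=-2.9067 |R|=1.7753  x_hi=-0.1785 |R|=0.8364
  mid=-1.54262 |R|=0.03540 →hi
  mid=-2.22466 |R|=0.58511 →hi
  mid=-2.56567 |R|=1.08917 →lo
  mid=-2.39517 |R|=0.81686 →hi
  mid=-2.48042 |R|=0.94764 →hi
  mid=-2.52305 |R|=1.01702 →lo
  mid=-2.50173 |R|=0.98199 →hi
  mid=-2.51239 |R|=0.99942 →hi
  ...
  [-2.51289,-2.51272] ⇒ x*=-2.5127
Interval (-2.5127, 0).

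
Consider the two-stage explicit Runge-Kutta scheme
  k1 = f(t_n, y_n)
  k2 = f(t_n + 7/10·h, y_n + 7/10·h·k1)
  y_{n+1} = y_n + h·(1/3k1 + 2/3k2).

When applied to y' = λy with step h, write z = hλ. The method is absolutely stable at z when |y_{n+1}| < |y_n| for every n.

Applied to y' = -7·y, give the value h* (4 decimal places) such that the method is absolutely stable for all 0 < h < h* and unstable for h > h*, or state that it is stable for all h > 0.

(-2.1429,0); λ=-7 ⇒ h* = (15/7)/7 = 0.3061.

Set f=λy, z=hλ:
  k1=λy_n ⇒ h·k1=z·y_n;  k2=λ(1+7/10z)y_n ⇒ h·k2=z(1+7/10z)y_n
  y_{n+1}/y_n = 1 + 1/3z + 2/3z(1+7/10z) = 1 + z + 7/15z²
  ⇒ R(z) = 1 + z + 7/15z².

Boundary: |R(x)|=1, x<0.
x=-0.47: |R|=0.6331
R=1: x+7/15x²=0 ⇒ x=−15/7=-2.1429; min R=1−1/(4·7/15)=0.4643>−1
Confirm numerically:
  x=-2.093: |R|=0.95130 <1
  x=-1.982: |R|=0.85122 <1
  x=-1.790: |R|=0.70525 <1
  x=-1.142: |R|=0.46661 <1
  x=-2.499: |R|=1.41533 >1
  x=-2.448: |R|=1.34860 >1
  x=-2.394: |R|=1.28058 >1
Stable set (-2.1429, 0).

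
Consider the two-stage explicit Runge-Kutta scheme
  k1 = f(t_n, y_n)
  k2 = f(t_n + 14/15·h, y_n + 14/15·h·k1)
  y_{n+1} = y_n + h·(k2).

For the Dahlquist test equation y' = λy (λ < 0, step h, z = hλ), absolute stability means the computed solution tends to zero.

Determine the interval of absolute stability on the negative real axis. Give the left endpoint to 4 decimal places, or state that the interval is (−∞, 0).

z∈(-1.0714,0).

On y'=λy, z=hλ:
  k1=λy_n ⇒ h·k1=z·y_n;  k2=λ(1+14/15z)y_n ⇒ h·k2=z(1+14/15z)y_n
  y_{n+1}/y_n = 1 + z(1+14/15z) = 1 + z + 14/15z²
  Hence R(z) = 1 + z + 14/15z².

Find x<0 with |R(x)|<1.
x=-1.08: |R|=1.0086
R=1: x+14/15x²=0 ⇒ x=−15/14=-1.0714; min R=1−1/(4·14/15)=0.7321>−1
Confirm numerically:
  x=-0.985: |R|=0.92054 <1
  x=-0.656: |R|=0.74565 <1
  x=-0.517: |R|=0.73247 <1
  x=-0.475: |R|=0.73558 <1
  x=-1.626: |R|=1.84162 >1
  x=-1.248: |R|=1.20567 >1
  x=-1.206: |R|=1.15147 >1
Stable set (-1.0714, 0).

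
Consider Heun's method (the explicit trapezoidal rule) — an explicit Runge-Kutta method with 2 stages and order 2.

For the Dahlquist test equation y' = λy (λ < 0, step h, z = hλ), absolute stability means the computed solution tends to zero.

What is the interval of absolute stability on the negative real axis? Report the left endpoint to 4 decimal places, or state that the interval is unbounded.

z∈(-2.0000,0).

Set f=λy, z=hλ:
  order 2, 2-stage ⇒ R(z)=1+z+z^2/2
  (e.g. R(-1.69)=0.73805, |R|=0.73805)

Boundary: |R(x)|=1, x<0.
x=-1.69: |R|=0.7380
|R(-1.5)|=0.6250 |R(-0.78)|=0.5242 |R(-0.7)|=0.5450
Bisect:
  x_lo=-2.8171 |R|=2.1510  x_hi=-0.1019 |R|=0.9033
  mid=-1.45953 |R|=0.60558 →hi
  mid=-2.13833 |R|=1.14789 →lo
  mid=-1.79893 |R|=0.81914 →hi
  mid=-1.96863 |R|=0.96912 →hi
  mid=-2.05348 |R|=1.05491 →lo
  mid=-2.01105 |R|=1.01111 →lo
  mid=-1.98984 |R|=0.98989 →hi
  mid=-2.00045 |R|=1.00045 →lo
  ...
  [-2.00012,-1.99995] ⇒ x*=-2.0000
Interval (-2.0000, 0).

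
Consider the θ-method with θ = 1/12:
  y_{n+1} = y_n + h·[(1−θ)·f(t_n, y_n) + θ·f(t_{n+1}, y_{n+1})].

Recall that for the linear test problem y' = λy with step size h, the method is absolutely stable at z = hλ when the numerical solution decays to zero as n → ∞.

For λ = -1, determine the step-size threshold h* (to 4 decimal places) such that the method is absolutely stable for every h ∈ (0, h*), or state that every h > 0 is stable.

On y'=λy, z=hλ:
  y_{n+1} = y_n + z·[11/12·y_n + 1/12·y_{n+1}] ⇒ (1 − 1/12z)y_{n+1} = (1 + 11/12z)y_n
  so R(z) = (1 + 11/12z)/(1 − 1/12z).

Solve |R(x)|<1 on ℝ⁻.
x=-0.9: |R|=0.1628
R=−1: 1+11/12x = −1+1/12x ⇒ -5/6x=2 ⇒ x=2/(-5/6)=-2.4000
Confirm numerically:
  x=-1.778: |R|=0.54856 <1
  x=-1.379: |R|=0.23686 <1
  x=-1.259: |R|=0.13945 <1
  x=-1.060: |R|=0.02603 <1
  x=-2.751: |R|=1.23795 >1
  x=-2.653: |R|=1.17266 >1
  x=-2.561: |R|=1.11057 >1
Stable set (-2.4000, 0).

(-2.4000,0); λ=-1 ⇒ h* = (12/5)/1 = 2.4000.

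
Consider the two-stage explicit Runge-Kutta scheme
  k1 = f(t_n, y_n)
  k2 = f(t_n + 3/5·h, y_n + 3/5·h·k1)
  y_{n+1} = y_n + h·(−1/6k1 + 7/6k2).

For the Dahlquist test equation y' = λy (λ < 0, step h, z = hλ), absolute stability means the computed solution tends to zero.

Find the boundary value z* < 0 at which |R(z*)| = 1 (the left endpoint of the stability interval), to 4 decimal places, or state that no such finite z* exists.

Test eqn y'=λy, z=hλ:
  k1=λy_n ⇒ h·k1=z·y_n;  k2=λ(1+3/5z)y_n ⇒ h·k2=z(1+3/5z)y_n
  y_{n+1}/y_n = 1 − 1/6z + 7/6z(1+3/5z) = 1 + z + 7/10z²
  R(z) = 1 + z + 7/10z².

Find x<0 with |R(x)|<1.
x=-0.52: |R|=0.6693
R=1: x+7/10x²=0 ⇒ x=−10/7=-1.4286; min R=1−1/(4·7/10)=0.6429>−1
Confirm numerically:
  x=-1.234: |R|=0.83193 <1
  x=-1.204: |R|=0.81073 <1
  x=-0.935: |R|=0.67696 <1
  x=-0.845: |R|=0.65482 <1
  x=-1.986: |R|=1.77494 >1
  x=-1.794: |R|=1.45891 >1
So |R|<1 on (-1.4286, 0).

z* = -1.4286.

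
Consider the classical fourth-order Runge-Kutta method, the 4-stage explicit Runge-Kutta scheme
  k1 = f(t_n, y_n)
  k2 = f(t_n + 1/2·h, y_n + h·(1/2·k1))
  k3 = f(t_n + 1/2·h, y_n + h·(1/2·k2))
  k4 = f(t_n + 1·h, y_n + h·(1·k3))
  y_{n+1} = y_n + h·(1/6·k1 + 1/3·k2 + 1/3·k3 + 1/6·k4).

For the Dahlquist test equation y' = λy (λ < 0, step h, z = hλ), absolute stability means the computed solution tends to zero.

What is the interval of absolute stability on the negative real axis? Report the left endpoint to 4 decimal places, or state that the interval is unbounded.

With y'=λy (z=hλ):
  order 4, 4-stage ⇒ R(z)=1+z+z^2/2+z^3/6+z^4/24
  (e.g. R(-1.18)=0.32314, |R|=0.32314)

Find x<0 with |R(x)|<1.
x=-1.18: |R|=0.3231
|R(-3.05)|=1.4782 |R(-2.37)|=0.5343 |R(-1.34)|=0.2911
Bisect:
  x_lo=-3.2692 |R|=2.0107  x_hi=-0.1183 |R|=0.8884
  mid=-1.69375 |R|=0.27372 →hi
  mid=-2.48147 |R|=0.63057 →hi
  mid=-2.87534 |R|=1.14446 →lo
  mid=-2.67840 |R|=0.85045 →hi
  mid=-2.77687 |R|=0.98737 →hi
  mid=-2.82610 |R|=1.06329 →lo
  mid=-2.80149 |R|=1.02469 →lo
  mid=-2.78918 |R|=1.00587 →lo
  mid=-2.78302 |R|=0.99658 →hi
  ...
  [-2.78533,-2.78514] ⇒ x*=-2.7853
Stable set (-2.7853, 0).

z∈(-2.7853,0).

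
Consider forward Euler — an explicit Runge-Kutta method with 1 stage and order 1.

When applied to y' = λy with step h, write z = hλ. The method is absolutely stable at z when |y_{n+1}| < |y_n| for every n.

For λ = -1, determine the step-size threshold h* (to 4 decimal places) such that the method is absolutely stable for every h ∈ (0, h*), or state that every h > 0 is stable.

Test eqn y'=λy, z=hλ:
  order 1, 1-stage ⇒ R(z)=1+z
  (e.g. R(-0.73)=0.27000, |R|=0.27000)

Solve |R(x)|<1 on ℝ⁻.
x=-0.73: |R|=0.2700
|R(-2.32)|=1.3200 |R(-2.08)|=1.0800 |R(-0.83)|=0.1700
Bisect:
  x_lo=-2.7089 |R|=1.7089  x_hi=-0.3497 |R|=0.6503
  mid=-1.52933 |R|=0.52933 →hi
  mid=-2.11914 |R|=1.11914 →lo
  mid=-1.82423 |R|=0.82423 →hi
  mid=-1.97168 |R|=0.97168 →hi
  mid=-2.04541 |R|=1.04541 →lo
  mid=-2.00855 |R|=1.00855 →lo
  mid=-1.99012 |R|=0.99012 →hi
  mid=-1.99933 |R|=0.99933 →hi
  mid=-2.00394 |R|=1.00394 →lo
  ...
  [-2.00005,-1.99991] ⇒ x*=-2.0000
So |R|<1 on (-2.0000, 0).

(-2.0000,0); λ=-1 ⇒ h* = 2.0000.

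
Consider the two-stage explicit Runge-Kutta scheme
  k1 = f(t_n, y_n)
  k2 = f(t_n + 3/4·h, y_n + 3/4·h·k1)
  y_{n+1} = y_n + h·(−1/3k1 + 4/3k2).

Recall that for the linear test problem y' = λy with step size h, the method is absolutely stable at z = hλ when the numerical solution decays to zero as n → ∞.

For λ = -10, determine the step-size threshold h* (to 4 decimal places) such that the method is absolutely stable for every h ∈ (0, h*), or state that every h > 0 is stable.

On y'=λy, z=hλ:
  k1=λy_n ⇒ h·k1=z·y_n;  k2=λ(1+3/4z)y_n ⇒ h·k2=z(1+3/4z)y_n
  y_{n+1}/y_n = 1 − 1/3z + 4/3z(1+3/4z) = 1 + z + z²
  ⇒ R(z) = 1 + z + z².

Boundary: |R(x)|=1, x<0.
x=-1.35: |R|=1.4725
R=1: x+1x²=0 ⇒ x=−1=-1.0000; min R=1−1/(4·1)=0.7500>−1
Confirm numerically:
  x=-0.792: |R|=0.83526 <1
  x=-0.732: |R|=0.80382 <1
  x=-0.600: |R|=0.76000 <1
  x=-0.433: |R|=0.75449 <1
  x=-1.473: |R|=1.69673 >1
  x=-1.296: |R|=1.38362 >1
So |R|<1 on (-1.0000, 0).

(-1.0000,0); λ=-10 ⇒ h* = (1)/10 = 0.1000.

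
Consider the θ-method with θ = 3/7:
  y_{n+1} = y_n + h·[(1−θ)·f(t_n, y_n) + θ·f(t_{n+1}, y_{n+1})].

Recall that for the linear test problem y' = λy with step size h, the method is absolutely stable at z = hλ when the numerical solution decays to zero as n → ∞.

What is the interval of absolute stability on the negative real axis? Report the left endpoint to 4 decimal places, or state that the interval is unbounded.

With y'=λy (z=hλ):
  y_{n+1} = y_n + z·[4/7·y_n + 3/7·y_{n+1}] ⇒ (1 − 3/7z)y_{n+1} = (1 + 4/7z)y_n
  ⇒ R(z) = (1 + 4/7z)/(1 − 3/7z).

Find x<0 with |R(x)|<1.
x=-0.72: |R|=0.4498
R=−1: 1+4/7x = −1+3/7x ⇒ -1/7x=2 ⇒ x=2/(-1/7)=-14.0000
Confirm numerically:
  x=-13.243: |R|=0.98380 <1
  x=-9.879: |R|=0.88752 <1
  x=-5.650: |R|=0.65136 <1
  x=-14.389: |R|=1.00775 >1
  x=-14.345: |R|=1.00690 >1
  x=-14.226: |R|=1.00455 >1
So |R|<1 on (-14.0000, 0).

z∈(-14.0000,0).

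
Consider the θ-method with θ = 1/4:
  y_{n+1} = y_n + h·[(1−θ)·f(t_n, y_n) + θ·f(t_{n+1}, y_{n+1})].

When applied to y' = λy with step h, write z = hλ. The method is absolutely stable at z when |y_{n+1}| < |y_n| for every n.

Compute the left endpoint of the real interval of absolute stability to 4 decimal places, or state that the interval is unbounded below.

Set f=λy, z=hλ:
  y_{n+1} = y_n + z·[3/4·y_n + 1/4·y_{n+1}] ⇒ (1 − 1/4z)y_{n+1} = (1 + 3/4z)y_n
  so R(z) = (1 + 3/4z)/(1 − 1/4z).

Solve |R(x)|<1 on ℝ⁻.
x=-1.67: |R|=0.1781
R=−1: 1+3/4x = −1+1/4x ⇒ -1/2x=2 ⇒ x=2/(-1/2)=-4.0000
Confirm numerically:
  x=-3.134: |R|=0.75722 <1
  x=-2.936: |R|=0.69319 <1
  x=-2.073: |R|=0.36539 <1
  x=-4.462: |R|=1.10919 >1
  x=-4.325: |R|=1.07808 >1
  x=-4.098: |R|=1.02420 >1
Interval (-4.0000, 0).

z* = -4.0000.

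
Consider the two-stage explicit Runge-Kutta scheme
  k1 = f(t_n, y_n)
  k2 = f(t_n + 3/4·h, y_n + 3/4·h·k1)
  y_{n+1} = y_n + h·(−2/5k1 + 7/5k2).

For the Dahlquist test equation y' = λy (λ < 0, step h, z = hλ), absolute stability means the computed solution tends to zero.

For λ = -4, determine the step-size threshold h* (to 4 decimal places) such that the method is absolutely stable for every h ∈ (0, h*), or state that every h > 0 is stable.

(-0.9524,0); λ=-4 ⇒ h* = (20/21)/4 = 0.2381.

Set f=λy, z=hλ:
  k1=λy_n ⇒ h·k1=z·y_n;  k2=λ(1+3/4z)y_n ⇒ h·k2=z(1+3/4z)y_n
  y_{n+1}/y_n = 1 − 2/5z + 7/5z(1+3/4z) = 1 + z + 21/20z²
  R(z) = 1 + z + 21/20z².

Boundary: |R(x)|=1, x<0.
x=-1.13: |R|=1.2107
R=1: x+21/20x²=0 ⇒ x=−20/21=-0.9524; min R=1−1/(4·21/20)=0.7619>−1
Confirm numerically:
  x=-0.614: |R|=0.78185 <1
  x=-0.586: |R|=0.77457 <1
  x=-0.438: |R|=0.76344 <1
  x=-1.480: |R|=1.81992 >1
  x=-1.094: |R|=1.16268 >1
  x=-1.079: |R|=1.14345 >1
So |R|<1 on (-0.9524, 0).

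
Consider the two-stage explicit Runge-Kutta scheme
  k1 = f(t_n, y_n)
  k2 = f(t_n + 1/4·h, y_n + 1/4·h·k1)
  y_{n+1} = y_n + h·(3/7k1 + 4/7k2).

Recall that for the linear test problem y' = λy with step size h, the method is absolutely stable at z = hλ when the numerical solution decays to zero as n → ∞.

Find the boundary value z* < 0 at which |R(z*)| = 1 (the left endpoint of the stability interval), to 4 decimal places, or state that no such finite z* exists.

z* = -7.0000.

On y'=λy, z=hλ:
  k1=λy_n ⇒ h·k1=z·y_n;  k2=λ(1+1/4z)y_n ⇒ h·k2=z(1+1/4z)y_n
  y_{n+1}/y_n = 1 + 3/7z + 4/7z(1+1/4z) = 1 + z + 1/7z²
  R(z) = 1 + z + 1/7z².

Boundary: |R(x)|=1, x<0.
x=-1.59: |R|=0.2288
R=1: x+1/7x²=0 ⇒ x=−7=-7.0000; min R=1−1/(4·1/7)=-0.7500>−1
Confirm numerically:
  x=-6.351: |R|=0.41117 <1
  x=-5.998: |R|=0.14143 <1
  x=-4.758: |R|=0.52392 <1
  x=-3.475: |R|=0.74991 <1
  x=-7.485: |R|=1.51860 >1
  x=-7.460: |R|=1.49023 >1
  x=-7.219: |R|=1.22585 >1
Interval (-7.0000, 0).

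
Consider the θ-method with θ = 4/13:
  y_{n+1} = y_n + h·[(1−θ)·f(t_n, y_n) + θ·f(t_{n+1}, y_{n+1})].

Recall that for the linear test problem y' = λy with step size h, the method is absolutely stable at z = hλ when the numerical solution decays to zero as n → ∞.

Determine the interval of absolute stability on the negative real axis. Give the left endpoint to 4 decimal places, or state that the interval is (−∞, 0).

z∈(-5.2000,0).

With y'=λy (z=hλ):
  y_{n+1} = y_n + z·[9/13·y_n + 4/13·y_{n+1}] ⇒ (1 − 4/13z)y_{n+1} = (1 + 9/13z)y_n
  Hence R(z) = (1 + 9/13z)/(1 − 4/13z).

Solve |R(x)|<1 on ℝ⁻.
x=-1.19: |R|=0.1289
R=−1: 1+9/13x = −1+4/13x ⇒ -5/13x=2 ⇒ x=2/(-5/13)=-5.2000
Confirm numerically:
  x=-4.499: |R|=0.88692 <1
  x=-2.867: |R|=0.52325 <1
  x=-2.775: |R|=0.49689 <1
  x=-5.725: |R|=1.07312 >1
  x=-5.423: |R|=1.03214 >1
Stable set (-5.2000, 0).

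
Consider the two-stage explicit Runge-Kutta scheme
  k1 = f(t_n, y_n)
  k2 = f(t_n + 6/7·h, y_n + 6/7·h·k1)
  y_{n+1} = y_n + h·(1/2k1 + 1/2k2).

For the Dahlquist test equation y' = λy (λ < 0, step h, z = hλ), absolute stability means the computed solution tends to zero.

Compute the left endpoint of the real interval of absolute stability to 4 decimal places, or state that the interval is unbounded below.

left endpoint -2.3333.

On y'=λy, z=hλ:
  k1=λy_n ⇒ h·k1=z·y_n;  k2=λ(1+6/7z)y_n ⇒ h·k2=z(1+6/7z)y_n
  y_{n+1}/y_n = 1 + 1/2z + 1/2z(1+6/7z) = 1 + z + 3/7z²
  R(z) = 1 + z + 3/7z².

Find x<0 with |R(x)|<1.
x=-1.29: |R|=0.4232
R=1: x+3/7x²=0 ⇒ x=−7/3=-2.3333; min R=1−1/(4·3/7)=0.4167>−1
Confirm numerically:
  x=-1.375: |R|=0.43527 <1
  x=-1.309: |R|=0.42535 <1
  x=-1.275: |R|=0.42170 <1
  x=-1.274: |R|=0.42160 <1
  x=-2.523: |R|=1.20508 >1
  x=-2.399: |R|=1.06751 >1
So |R|<1 on (-2.3333, 0).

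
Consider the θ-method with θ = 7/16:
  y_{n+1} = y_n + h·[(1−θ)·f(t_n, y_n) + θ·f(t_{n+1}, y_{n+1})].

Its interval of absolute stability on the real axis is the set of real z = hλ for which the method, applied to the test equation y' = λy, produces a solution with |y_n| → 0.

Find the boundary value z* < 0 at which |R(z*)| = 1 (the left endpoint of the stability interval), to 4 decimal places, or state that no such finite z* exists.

left endpoint -16.0000.

On y'=λy, z=hλ:
  y_{n+1} = y_n + z·[9/16·y_n + 7/16·y_{n+1}] ⇒ (1 − 7/16z)y_{n+1} = (1 + 9/16z)y_n
  so R(z) = (1 + 9/16z)/(1 − 7/16z).

Need |R(x)|<1, x<0.
x=-1.29: |R|=0.1754
R=−1: 1+9/16x = −1+7/16x ⇒ -1/8x=2 ⇒ x=2/(-1/8)=-16.0000
Confirm numerically:
  x=-14.860: |R|=0.98100 <1
  x=-13.656: |R|=0.95799 <1
  x=-12.382: |R|=0.92952 <1
  x=-10.445: |R|=0.87533 <1
  x=-16.475: |R|=1.00723 >1
  x=-16.284: |R|=1.00437 >1
  x=-16.210: |R|=1.00324 >1
So |R|<1 on (-16.0000, 0).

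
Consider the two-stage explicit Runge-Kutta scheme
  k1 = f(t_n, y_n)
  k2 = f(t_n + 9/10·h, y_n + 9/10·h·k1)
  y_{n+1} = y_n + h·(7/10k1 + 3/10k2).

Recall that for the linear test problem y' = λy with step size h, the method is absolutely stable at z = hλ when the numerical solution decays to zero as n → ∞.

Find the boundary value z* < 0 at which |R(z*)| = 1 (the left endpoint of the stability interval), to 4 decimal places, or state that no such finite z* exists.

z* = -3.7037.

Set f=λy, z=hλ:
  k1=λy_n ⇒ h·k1=z·y_n;  k2=λ(1+9/10z)y_n ⇒ h·k2=z(1+9/10z)y_n
  y_{n+1}/y_n = 1 + 7/10z + 3/10z(1+9/10z) = 1 + z + 27/100z²
  R(z) = 1 + z + 27/100z².

Solve |R(x)|<1 on ℝ⁻.
x=-0.94: |R|=0.2986
R=1: x+27/100x²=0 ⇒ x=−100/27=-3.7037; min R=1−1/(4·27/100)=0.0741>−1
Confirm numerically:
  x=-2.814: |R|=0.32402 <1
  x=-2.375: |R|=0.14797 <1
  x=-2.021: |R|=0.08180 <1
  x=-4.297: |R|=1.68834 >1
  x=-3.901: |R|=1.20781 >1
  x=-3.777: |R|=1.07475 >1
So |R|<1 on (-3.7037, 0).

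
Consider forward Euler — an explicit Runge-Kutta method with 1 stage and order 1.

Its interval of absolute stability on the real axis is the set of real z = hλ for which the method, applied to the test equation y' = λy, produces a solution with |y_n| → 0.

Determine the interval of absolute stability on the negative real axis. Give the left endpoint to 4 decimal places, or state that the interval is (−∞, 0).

Test eqn y'=λy, z=hλ:
  order 1, 1-stage ⇒ R(z)=1+z
  (e.g. R(-1.16)=-0.16000, |R|=0.16000)

Find x<0 with |R(x)|<1.
x=-1.16: |R|=0.1600
|R(-2.03)|=1.0300 |R(-1.98)|=0.9800 |R(-1.69)|=0.6900
Bisect:
  x_lo=-2.5514 |R|=1.5514  x_hi=-0.2038 |R|=0.7962
  mid=-1.37759 |R|=0.37759 →hi
  mid=-1.96450 |R|=0.96450 →hi
  mid=-2.25796 |R|=1.25796 →lo
  mid=-2.11123 |R|=1.11123 →lo
  mid=-2.03786 |R|=1.03786 →lo
  mid=-2.00118 |R|=1.00118 →lo
  mid=-1.98284 |R|=0.98284 →hi
  mid=-1.99201 |R|=0.99201 →hi
  ...
  [-2.00003,-1.99989] ⇒ x*=-2.0000
So |R|<1 on (-2.0000, 0).

z∈(-2.0000,0).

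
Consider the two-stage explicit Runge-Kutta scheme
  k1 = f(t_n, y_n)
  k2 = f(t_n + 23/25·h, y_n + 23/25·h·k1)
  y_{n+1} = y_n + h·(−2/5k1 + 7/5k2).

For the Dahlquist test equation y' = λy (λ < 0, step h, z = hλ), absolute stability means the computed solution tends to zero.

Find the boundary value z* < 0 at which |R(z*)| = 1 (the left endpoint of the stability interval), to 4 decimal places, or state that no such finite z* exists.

left endpoint -0.7764.

With y'=λy (z=hλ):
  k1=λy_n ⇒ h·k1=z·y_n;  k2=λ(1+23/25z)y_n ⇒ h·k2=z(1+23/25z)y_n
  y_{n+1}/y_n = 1 − 2/5z + 7/5z(1+23/25z) = 1 + z + 161/125z²
  Hence R(z) = 1 + z + 161/125z².

Solve |R(x)|<1 on ℝ⁻.
x=-1.18: |R|=1.6134
R=1: x+161/125x²=0 ⇒ x=−125/161=-0.7764; min R=1−1/(4·161/125)=0.8059>−1
Confirm numerically:
  x=-0.569: |R|=0.84800 <1
  x=-0.440: |R|=0.80936 <1
  x=-0.401: |R|=0.80611 <1
  x=-1.365: |R|=2.03483 >1
  x=-0.819: |R|=1.04494 >1
Interval (-0.7764, 0).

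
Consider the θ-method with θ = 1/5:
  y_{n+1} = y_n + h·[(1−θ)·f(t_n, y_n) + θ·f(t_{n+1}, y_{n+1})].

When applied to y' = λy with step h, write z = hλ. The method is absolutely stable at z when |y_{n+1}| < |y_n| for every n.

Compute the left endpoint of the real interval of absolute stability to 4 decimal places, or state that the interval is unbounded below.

Set f=λy, z=hλ:
  y_{n+1} = y_n + z·[4/5·y_n + 1/5·y_{n+1}] ⇒ (1 − 1/5z)y_{n+1} = (1 + 4/5z)y_n
  R(z) = (1 + 4/5z)/(1 − 1/5z).

Solve |R(x)|<1 on ℝ⁻.
x=-1.35: |R|=0.0630
R=−1: 1+4/5x = −1+1/5x ⇒ -3/5x=2 ⇒ x=2/(-3/5)=-3.3333
Confirm numerically:
  x=-2.727: |R|=0.76459 <1
  x=-2.479: |R|=0.65731 <1
  x=-2.132: |R|=0.49467 <1
  x=-3.462: |R|=1.04562 >1
  x=-3.390: |R|=1.02026 >1
So |R|<1 on (-3.3333, 0).

left endpoint -3.3333.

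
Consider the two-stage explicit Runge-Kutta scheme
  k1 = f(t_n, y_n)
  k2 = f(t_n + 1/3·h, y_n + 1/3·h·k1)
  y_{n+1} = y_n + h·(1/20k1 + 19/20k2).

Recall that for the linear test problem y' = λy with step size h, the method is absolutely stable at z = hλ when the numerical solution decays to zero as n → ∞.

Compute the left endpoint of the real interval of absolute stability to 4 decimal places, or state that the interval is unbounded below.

left endpoint -3.1579.

With y'=λy (z=hλ):
  k1=λy_n ⇒ h·k1=z·y_n;  k2=λ(1+1/3z)y_n ⇒ h·k2=z(1+1/3z)y_n
  y_{n+1}/y_n = 1 + 1/20z + 19/20z(1+1/3z) = 1 + z + 19/60z²
  R(z) = 1 + z + 19/60z².

Find x<0 with |R(x)|<1.
x=-1.23: |R|=0.2491
R=1: x+19/60x²=0 ⇒ x=−60/19=-3.1579; min R=1−1/(4·19/60)=0.2105>−1
Confirm numerically:
  x=-2.973: |R|=0.82593 <1
  x=-2.016: |R|=0.27101 <1
  x=-1.627: |R|=0.21126 <1
  x=-1.394: |R|=0.22136 <1
  x=-3.468: |R|=1.34056 >1
  x=-3.256: |R|=1.10115 >1
  x=-3.196: |R|=1.03857 >1
So |R|<1 on (-3.1579, 0).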